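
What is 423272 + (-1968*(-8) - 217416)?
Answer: 221600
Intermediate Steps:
423272 + (-1968*(-8) - 217416) = 423272 + (15744 - 217416) = 423272 - 201672 = 221600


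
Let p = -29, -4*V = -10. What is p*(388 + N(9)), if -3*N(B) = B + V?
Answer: -66845/6 ≈ -11141.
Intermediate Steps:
V = 5/2 (V = -¼*(-10) = 5/2 ≈ 2.5000)
N(B) = -⅚ - B/3 (N(B) = -(B + 5/2)/3 = -(5/2 + B)/3 = -⅚ - B/3)
p*(388 + N(9)) = -29*(388 + (-⅚ - ⅓*9)) = -29*(388 + (-⅚ - 3)) = -29*(388 - 23/6) = -29*2305/6 = -66845/6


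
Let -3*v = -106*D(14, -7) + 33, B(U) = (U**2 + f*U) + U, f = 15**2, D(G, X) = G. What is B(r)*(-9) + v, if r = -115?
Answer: 346106/3 ≈ 1.1537e+5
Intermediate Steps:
f = 225
B(U) = U**2 + 226*U (B(U) = (U**2 + 225*U) + U = U**2 + 226*U)
v = 1451/3 (v = -(-106*14 + 33)/3 = -(-1484 + 33)/3 = -1/3*(-1451) = 1451/3 ≈ 483.67)
B(r)*(-9) + v = -115*(226 - 115)*(-9) + 1451/3 = -115*111*(-9) + 1451/3 = -12765*(-9) + 1451/3 = 114885 + 1451/3 = 346106/3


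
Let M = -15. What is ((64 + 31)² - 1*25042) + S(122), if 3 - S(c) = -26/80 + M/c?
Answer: -39073067/2440 ≈ -16014.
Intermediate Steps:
S(c) = 133/40 + 15/c (S(c) = 3 - (-26/80 - 15/c) = 3 - (-26*1/80 - 15/c) = 3 - (-13/40 - 15/c) = 3 + (13/40 + 15/c) = 133/40 + 15/c)
((64 + 31)² - 1*25042) + S(122) = ((64 + 31)² - 1*25042) + (133/40 + 15/122) = (95² - 25042) + (133/40 + 15*(1/122)) = (9025 - 25042) + (133/40 + 15/122) = -16017 + 8413/2440 = -39073067/2440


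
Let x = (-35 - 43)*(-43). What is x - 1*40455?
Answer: -37101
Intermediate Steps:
x = 3354 (x = -78*(-43) = 3354)
x - 1*40455 = 3354 - 1*40455 = 3354 - 40455 = -37101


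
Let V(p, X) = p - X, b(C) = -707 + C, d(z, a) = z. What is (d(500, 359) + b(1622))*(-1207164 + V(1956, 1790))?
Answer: -1707902170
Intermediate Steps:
(d(500, 359) + b(1622))*(-1207164 + V(1956, 1790)) = (500 + (-707 + 1622))*(-1207164 + (1956 - 1*1790)) = (500 + 915)*(-1207164 + (1956 - 1790)) = 1415*(-1207164 + 166) = 1415*(-1206998) = -1707902170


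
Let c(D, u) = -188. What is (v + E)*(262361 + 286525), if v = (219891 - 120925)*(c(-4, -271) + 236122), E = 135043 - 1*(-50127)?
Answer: 12816284690532804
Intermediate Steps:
E = 185170 (E = 135043 + 50127 = 185170)
v = 23349444244 (v = (219891 - 120925)*(-188 + 236122) = 98966*235934 = 23349444244)
(v + E)*(262361 + 286525) = (23349444244 + 185170)*(262361 + 286525) = 23349629414*548886 = 12816284690532804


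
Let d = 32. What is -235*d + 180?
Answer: -7340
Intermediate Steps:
-235*d + 180 = -235*32 + 180 = -7520 + 180 = -7340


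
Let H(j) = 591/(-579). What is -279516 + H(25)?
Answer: -53946785/193 ≈ -2.7952e+5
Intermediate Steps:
H(j) = -197/193 (H(j) = 591*(-1/579) = -197/193)
-279516 + H(25) = -279516 - 197/193 = -53946785/193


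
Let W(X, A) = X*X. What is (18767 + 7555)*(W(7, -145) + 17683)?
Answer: 466741704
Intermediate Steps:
W(X, A) = X²
(18767 + 7555)*(W(7, -145) + 17683) = (18767 + 7555)*(7² + 17683) = 26322*(49 + 17683) = 26322*17732 = 466741704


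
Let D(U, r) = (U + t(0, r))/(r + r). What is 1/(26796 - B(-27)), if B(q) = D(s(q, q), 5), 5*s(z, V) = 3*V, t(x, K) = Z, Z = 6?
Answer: 50/1339851 ≈ 3.7318e-5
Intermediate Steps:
t(x, K) = 6
s(z, V) = 3*V/5 (s(z, V) = (3*V)/5 = 3*V/5)
D(U, r) = (6 + U)/(2*r) (D(U, r) = (U + 6)/(r + r) = (6 + U)/((2*r)) = (6 + U)*(1/(2*r)) = (6 + U)/(2*r))
B(q) = 3/5 + 3*q/50 (B(q) = (1/2)*(6 + 3*q/5)/5 = (1/2)*(1/5)*(6 + 3*q/5) = 3/5 + 3*q/50)
1/(26796 - B(-27)) = 1/(26796 - (3/5 + (3/50)*(-27))) = 1/(26796 - (3/5 - 81/50)) = 1/(26796 - 1*(-51/50)) = 1/(26796 + 51/50) = 1/(1339851/50) = 50/1339851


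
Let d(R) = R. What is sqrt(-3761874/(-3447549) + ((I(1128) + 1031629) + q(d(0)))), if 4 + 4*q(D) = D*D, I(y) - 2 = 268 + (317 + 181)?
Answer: sqrt(151489540535176662)/383061 ≈ 1016.1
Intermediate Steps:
I(y) = 768 (I(y) = 2 + (268 + (317 + 181)) = 2 + (268 + 498) = 2 + 766 = 768)
q(D) = -1 + D**2/4 (q(D) = -1 + (D*D)/4 = -1 + D**2/4)
sqrt(-3761874/(-3447549) + ((I(1128) + 1031629) + q(d(0)))) = sqrt(-3761874/(-3447549) + ((768 + 1031629) + (-1 + (1/4)*0**2))) = sqrt(-3761874*(-1/3447549) + (1032397 + (-1 + (1/4)*0))) = sqrt(417986/383061 + (1032397 + (-1 + 0))) = sqrt(417986/383061 + (1032397 - 1)) = sqrt(417986/383061 + 1032396) = sqrt(395471062142/383061) = sqrt(151489540535176662)/383061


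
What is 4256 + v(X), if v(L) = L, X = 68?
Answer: 4324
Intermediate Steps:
4256 + v(X) = 4256 + 68 = 4324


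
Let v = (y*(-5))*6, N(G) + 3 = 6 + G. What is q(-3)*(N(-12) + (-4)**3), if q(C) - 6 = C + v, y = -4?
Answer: -8979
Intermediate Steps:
N(G) = 3 + G (N(G) = -3 + (6 + G) = 3 + G)
v = 120 (v = -4*(-5)*6 = 20*6 = 120)
q(C) = 126 + C (q(C) = 6 + (C + 120) = 6 + (120 + C) = 126 + C)
q(-3)*(N(-12) + (-4)**3) = (126 - 3)*((3 - 12) + (-4)**3) = 123*(-9 - 64) = 123*(-73) = -8979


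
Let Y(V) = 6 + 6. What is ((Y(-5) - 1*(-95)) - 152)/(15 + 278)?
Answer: -45/293 ≈ -0.15358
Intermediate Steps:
Y(V) = 12
((Y(-5) - 1*(-95)) - 152)/(15 + 278) = ((12 - 1*(-95)) - 152)/(15 + 278) = ((12 + 95) - 152)/293 = (107 - 152)*(1/293) = -45*1/293 = -45/293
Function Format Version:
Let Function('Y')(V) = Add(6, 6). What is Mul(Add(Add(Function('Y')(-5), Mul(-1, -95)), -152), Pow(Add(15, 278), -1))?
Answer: Rational(-45, 293) ≈ -0.15358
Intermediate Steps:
Function('Y')(V) = 12
Mul(Add(Add(Function('Y')(-5), Mul(-1, -95)), -152), Pow(Add(15, 278), -1)) = Mul(Add(Add(12, Mul(-1, -95)), -152), Pow(Add(15, 278), -1)) = Mul(Add(Add(12, 95), -152), Pow(293, -1)) = Mul(Add(107, -152), Rational(1, 293)) = Mul(-45, Rational(1, 293)) = Rational(-45, 293)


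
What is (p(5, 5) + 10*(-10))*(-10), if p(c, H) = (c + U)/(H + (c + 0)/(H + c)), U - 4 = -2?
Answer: 10860/11 ≈ 987.27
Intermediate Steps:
U = 2 (U = 4 - 2 = 2)
p(c, H) = (2 + c)/(H + c/(H + c)) (p(c, H) = (c + 2)/(H + (c + 0)/(H + c)) = (2 + c)/(H + c/(H + c)))
(p(5, 5) + 10*(-10))*(-10) = ((5**2 + 2*5 + 2*5 + 5*5)/(5 + 5**2 + 5*5) + 10*(-10))*(-10) = ((25 + 10 + 10 + 25)/(5 + 25 + 25) - 100)*(-10) = (70/55 - 100)*(-10) = ((1/55)*70 - 100)*(-10) = (14/11 - 100)*(-10) = -1086/11*(-10) = 10860/11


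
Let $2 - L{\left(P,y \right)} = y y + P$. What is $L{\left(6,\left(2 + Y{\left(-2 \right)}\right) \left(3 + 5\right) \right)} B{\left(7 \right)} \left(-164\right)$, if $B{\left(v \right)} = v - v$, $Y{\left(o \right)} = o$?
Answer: $0$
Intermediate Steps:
$B{\left(v \right)} = 0$
$L{\left(P,y \right)} = 2 - P - y^{2}$ ($L{\left(P,y \right)} = 2 - \left(y y + P\right) = 2 - \left(y^{2} + P\right) = 2 - \left(P + y^{2}\right) = 2 - P - y^{2}$)
$L{\left(6,\left(2 + Y{\left(-2 \right)}\right) \left(3 + 5\right) \right)} B{\left(7 \right)} \left(-164\right) = \left(2 - 6 - \left(\left(2 - 2\right) \left(3 + 5\right)\right)^{2}\right) 0 \left(-164\right) = \left(2 - 6 - \left(0 \cdot 8\right)^{2}\right) 0 \left(-164\right) = \left(2 - 6 - 0^{2}\right) 0 \left(-164\right) = \left(2 - 6 - 0\right) 0 \left(-164\right) = \left(2 - 6 + 0\right) 0 \left(-164\right) = \left(-4\right) 0 \left(-164\right) = 0 \left(-164\right) = 0$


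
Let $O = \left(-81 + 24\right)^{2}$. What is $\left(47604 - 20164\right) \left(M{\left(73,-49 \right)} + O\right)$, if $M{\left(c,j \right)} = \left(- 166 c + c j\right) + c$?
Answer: $-339515120$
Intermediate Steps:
$M{\left(c,j \right)} = - 165 c + c j$
$O = 3249$ ($O = \left(-57\right)^{2} = 3249$)
$\left(47604 - 20164\right) \left(M{\left(73,-49 \right)} + O\right) = \left(47604 - 20164\right) \left(73 \left(-165 - 49\right) + 3249\right) = 27440 \left(73 \left(-214\right) + 3249\right) = 27440 \left(-15622 + 3249\right) = 27440 \left(-12373\right) = -339515120$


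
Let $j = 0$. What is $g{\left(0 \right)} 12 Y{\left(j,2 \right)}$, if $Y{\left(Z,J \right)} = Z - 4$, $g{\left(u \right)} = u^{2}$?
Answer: $0$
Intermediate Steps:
$Y{\left(Z,J \right)} = -4 + Z$ ($Y{\left(Z,J \right)} = Z - 4 = -4 + Z$)
$g{\left(0 \right)} 12 Y{\left(j,2 \right)} = 0^{2} \cdot 12 \left(-4 + 0\right) = 0 \cdot 12 \left(-4\right) = 0 \left(-4\right) = 0$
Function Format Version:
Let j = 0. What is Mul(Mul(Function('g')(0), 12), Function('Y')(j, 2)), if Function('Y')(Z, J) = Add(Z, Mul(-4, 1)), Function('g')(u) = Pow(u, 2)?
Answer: 0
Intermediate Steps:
Function('Y')(Z, J) = Add(-4, Z) (Function('Y')(Z, J) = Add(Z, -4) = Add(-4, Z))
Mul(Mul(Function('g')(0), 12), Function('Y')(j, 2)) = Mul(Mul(Pow(0, 2), 12), Add(-4, 0)) = Mul(Mul(0, 12), -4) = Mul(0, -4) = 0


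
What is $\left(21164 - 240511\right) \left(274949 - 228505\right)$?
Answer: $-10187352068$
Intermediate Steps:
$\left(21164 - 240511\right) \left(274949 - 228505\right) = \left(-219347\right) 46444 = -10187352068$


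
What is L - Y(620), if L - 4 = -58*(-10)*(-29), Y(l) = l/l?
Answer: -16817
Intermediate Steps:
Y(l) = 1
L = -16816 (L = 4 - 58*(-10)*(-29) = 4 + 580*(-29) = 4 - 16820 = -16816)
L - Y(620) = -16816 - 1*1 = -16816 - 1 = -16817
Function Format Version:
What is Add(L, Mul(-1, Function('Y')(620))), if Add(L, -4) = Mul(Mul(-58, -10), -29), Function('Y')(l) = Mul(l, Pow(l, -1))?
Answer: -16817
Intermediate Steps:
Function('Y')(l) = 1
L = -16816 (L = Add(4, Mul(Mul(-58, -10), -29)) = Add(4, Mul(580, -29)) = Add(4, -16820) = -16816)
Add(L, Mul(-1, Function('Y')(620))) = Add(-16816, Mul(-1, 1)) = Add(-16816, -1) = -16817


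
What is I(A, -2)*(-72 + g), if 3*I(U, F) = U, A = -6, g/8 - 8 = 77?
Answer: -1216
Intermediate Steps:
g = 680 (g = 64 + 8*77 = 64 + 616 = 680)
I(U, F) = U/3
I(A, -2)*(-72 + g) = ((⅓)*(-6))*(-72 + 680) = -2*608 = -1216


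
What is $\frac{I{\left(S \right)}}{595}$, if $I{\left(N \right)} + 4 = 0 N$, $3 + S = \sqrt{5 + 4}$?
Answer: $- \frac{4}{595} \approx -0.0067227$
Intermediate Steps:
$S = 0$ ($S = -3 + \sqrt{5 + 4} = -3 + \sqrt{9} = -3 + 3 = 0$)
$I{\left(N \right)} = -4$ ($I{\left(N \right)} = -4 + 0 N = -4 + 0 = -4$)
$\frac{I{\left(S \right)}}{595} = - \frac{4}{595}$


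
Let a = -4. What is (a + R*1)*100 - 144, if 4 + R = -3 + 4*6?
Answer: 1156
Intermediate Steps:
R = 17 (R = -4 + (-3 + 4*6) = -4 + (-3 + 24) = -4 + 21 = 17)
(a + R*1)*100 - 144 = (-4 + 17*1)*100 - 144 = (-4 + 17)*100 - 144 = 13*100 - 144 = 1300 - 144 = 1156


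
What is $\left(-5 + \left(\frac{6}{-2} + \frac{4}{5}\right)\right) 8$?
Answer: $- \frac{288}{5} \approx -57.6$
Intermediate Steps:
$\left(-5 + \left(\frac{6}{-2} + \frac{4}{5}\right)\right) 8 = \left(-5 + \left(6 \left(- \frac{1}{2}\right) + 4 \cdot \frac{1}{5}\right)\right) 8 = \left(-5 + \left(-3 + \frac{4}{5}\right)\right) 8 = \left(-5 - \frac{11}{5}\right) 8 = \left(- \frac{36}{5}\right) 8 = - \frac{288}{5}$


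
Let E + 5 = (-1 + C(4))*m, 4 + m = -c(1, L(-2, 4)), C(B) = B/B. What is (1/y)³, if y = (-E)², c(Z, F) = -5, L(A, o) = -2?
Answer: 1/15625 ≈ 6.4000e-5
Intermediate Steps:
C(B) = 1
m = 1 (m = -4 - 1*(-5) = -4 + 5 = 1)
E = -5 (E = -5 + (-1 + 1)*1 = -5 + 0*1 = -5 + 0 = -5)
y = 25 (y = (-1*(-5))² = 5² = 25)
(1/y)³ = (1/25)³ = 1/15625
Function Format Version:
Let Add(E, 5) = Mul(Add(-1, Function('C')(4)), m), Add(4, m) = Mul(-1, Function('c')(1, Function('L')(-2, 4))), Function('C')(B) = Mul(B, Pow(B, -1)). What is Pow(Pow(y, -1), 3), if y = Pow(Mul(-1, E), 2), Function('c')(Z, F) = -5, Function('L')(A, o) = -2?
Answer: Rational(1, 15625) ≈ 6.4000e-5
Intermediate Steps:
Function('C')(B) = 1
m = 1 (m = Add(-4, Mul(-1, -5)) = Add(-4, 5) = 1)
E = -5 (E = Add(-5, Mul(Add(-1, 1), 1)) = Add(-5, Mul(0, 1)) = Add(-5, 0) = -5)
y = 25 (y = Pow(Mul(-1, -5), 2) = Pow(5, 2) = 25)
Pow(Pow(y, -1), 3) = Pow(Pow(25, -1), 3) = Pow(Rational(1, 25), 3) = Rational(1, 15625)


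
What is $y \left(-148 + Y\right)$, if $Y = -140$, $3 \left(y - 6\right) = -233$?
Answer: $20640$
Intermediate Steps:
$y = - \frac{215}{3}$ ($y = 6 + \frac{1}{3} \left(-233\right) = 6 - \frac{233}{3} = - \frac{215}{3} \approx -71.667$)
$y \left(-148 + Y\right) = - \frac{215 \left(-148 - 140\right)}{3} = \left(- \frac{215}{3}\right) \left(-288\right) = 20640$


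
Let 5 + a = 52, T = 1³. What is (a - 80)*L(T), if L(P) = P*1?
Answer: -33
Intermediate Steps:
T = 1
a = 47 (a = -5 + 52 = 47)
L(P) = P
(a - 80)*L(T) = (47 - 80)*1 = -33*1 = -33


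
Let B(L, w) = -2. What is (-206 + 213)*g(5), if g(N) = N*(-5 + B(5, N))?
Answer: -245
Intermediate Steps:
g(N) = -7*N (g(N) = N*(-5 - 2) = N*(-7) = -7*N)
(-206 + 213)*g(5) = (-206 + 213)*(-7*5) = 7*(-35) = -245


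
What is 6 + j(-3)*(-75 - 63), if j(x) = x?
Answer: 420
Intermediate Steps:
6 + j(-3)*(-75 - 63) = 6 - 3*(-75 - 63) = 6 - 3*(-138) = 6 + 414 = 420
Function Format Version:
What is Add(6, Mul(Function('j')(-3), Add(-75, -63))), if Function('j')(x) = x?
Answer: 420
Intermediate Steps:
Add(6, Mul(Function('j')(-3), Add(-75, -63))) = Add(6, Mul(-3, Add(-75, -63))) = Add(6, Mul(-3, -138)) = Add(6, 414) = 420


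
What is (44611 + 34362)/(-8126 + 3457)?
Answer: -78973/4669 ≈ -16.914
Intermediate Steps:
(44611 + 34362)/(-8126 + 3457) = 78973/(-4669) = 78973*(-1/4669) = -78973/4669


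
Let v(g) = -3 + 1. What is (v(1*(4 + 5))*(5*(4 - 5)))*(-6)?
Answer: -60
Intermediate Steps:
v(g) = -2
(v(1*(4 + 5))*(5*(4 - 5)))*(-6) = -10*(4 - 5)*(-6) = -10*(-1)*(-6) = -2*(-5)*(-6) = 10*(-6) = -60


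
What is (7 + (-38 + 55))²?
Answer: 576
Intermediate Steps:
(7 + (-38 + 55))² = (7 + 17)² = 24² = 576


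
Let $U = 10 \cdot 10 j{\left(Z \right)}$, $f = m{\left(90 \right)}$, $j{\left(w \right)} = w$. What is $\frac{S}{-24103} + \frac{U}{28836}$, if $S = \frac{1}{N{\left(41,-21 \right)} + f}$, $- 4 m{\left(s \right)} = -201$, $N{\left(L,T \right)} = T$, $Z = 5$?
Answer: $\frac{39164171}{2258860851} \approx 0.017338$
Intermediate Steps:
$m{\left(s \right)} = \frac{201}{4}$ ($m{\left(s \right)} = \left(- \frac{1}{4}\right) \left(-201\right) = \frac{201}{4}$)
$f = \frac{201}{4} \approx 50.25$
$U = 500$ ($U = 10 \cdot 10 \cdot 5 = 100 \cdot 5 = 500$)
$S = \frac{4}{117}$ ($S = \frac{1}{-21 + \frac{201}{4}} = \frac{1}{\frac{117}{4}} = \frac{4}{117} \approx 0.034188$)
$\frac{S}{-24103} + \frac{U}{28836} = \frac{4}{117 \left(-24103\right)} + \frac{500}{28836} = \frac{4}{117} \left(- \frac{1}{24103}\right) + 500 \cdot \frac{1}{28836} = - \frac{4}{2820051} + \frac{125}{7209} = \frac{39164171}{2258860851}$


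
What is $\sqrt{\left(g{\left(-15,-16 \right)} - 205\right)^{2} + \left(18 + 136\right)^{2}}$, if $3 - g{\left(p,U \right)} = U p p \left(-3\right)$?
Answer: $2 \sqrt{30266930} \approx 11003.0$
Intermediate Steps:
$g{\left(p,U \right)} = 3 + 3 U p^{2}$ ($g{\left(p,U \right)} = 3 - U p p \left(-3\right) = 3 - U p^{2} \left(-3\right) = 3 - - 3 U p^{2} = 3 + 3 U p^{2}$)
$\sqrt{\left(g{\left(-15,-16 \right)} - 205\right)^{2} + \left(18 + 136\right)^{2}} = \sqrt{\left(\left(3 + 3 \left(-16\right) \left(-15\right)^{2}\right) - 205\right)^{2} + \left(18 + 136\right)^{2}} = \sqrt{\left(\left(3 + 3 \left(-16\right) 225\right) - 205\right)^{2} + 154^{2}} = \sqrt{\left(\left(3 - 10800\right) - 205\right)^{2} + 23716} = \sqrt{\left(-10797 - 205\right)^{2} + 23716} = \sqrt{\left(-11002\right)^{2} + 23716} = \sqrt{121044004 + 23716} = \sqrt{121067720} = 2 \sqrt{30266930}$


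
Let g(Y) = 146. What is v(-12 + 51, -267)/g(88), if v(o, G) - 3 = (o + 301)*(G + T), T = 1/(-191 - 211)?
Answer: -18246347/29346 ≈ -621.77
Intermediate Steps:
T = -1/402 (T = 1/(-402) = -1/402 ≈ -0.0024876)
v(o, G) = 3 + (301 + o)*(-1/402 + G) (v(o, G) = 3 + (o + 301)*(G - 1/402) = 3 + (301 + o)*(-1/402 + G))
v(-12 + 51, -267)/g(88) = (905/402 + 301*(-267) - (-12 + 51)/402 - 267*(-12 + 51))/146 = (905/402 - 80367 - 1/402*39 - 267*39)*(1/146) = (905/402 - 80367 - 13/134 - 10413)*(1/146) = -18246347/201*1/146 = -18246347/29346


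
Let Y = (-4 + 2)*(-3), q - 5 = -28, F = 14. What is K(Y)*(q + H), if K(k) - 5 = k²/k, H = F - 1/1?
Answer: -110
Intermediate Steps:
q = -23 (q = 5 - 28 = -23)
Y = 6 (Y = -2*(-3) = 6)
H = 13 (H = 14 - 1/1 = 14 - 1*1 = 14 - 1 = 13)
K(k) = 5 + k (K(k) = 5 + k²/k = 5 + k)
K(Y)*(q + H) = (5 + 6)*(-23 + 13) = 11*(-10) = -110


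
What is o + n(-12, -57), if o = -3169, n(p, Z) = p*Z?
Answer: -2485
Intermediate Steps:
n(p, Z) = Z*p
o + n(-12, -57) = -3169 - 57*(-12) = -3169 + 684 = -2485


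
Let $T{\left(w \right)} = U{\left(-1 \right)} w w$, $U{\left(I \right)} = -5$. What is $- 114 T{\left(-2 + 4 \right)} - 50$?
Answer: $2230$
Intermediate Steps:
$T{\left(w \right)} = - 5 w^{2}$ ($T{\left(w \right)} = - 5 w w = - 5 w^{2}$)
$- 114 T{\left(-2 + 4 \right)} - 50 = - 114 \left(- 5 \left(-2 + 4\right)^{2}\right) - 50 = - 114 \left(- 5 \cdot 2^{2}\right) - 50 = - 114 \left(\left(-5\right) 4\right) - 50 = \left(-114\right) \left(-20\right) - 50 = 2280 - 50 = 2230$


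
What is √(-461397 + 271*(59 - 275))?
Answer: I*√519933 ≈ 721.06*I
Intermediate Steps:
√(-461397 + 271*(59 - 275)) = √(-461397 + 271*(-216)) = √(-461397 - 58536) = √(-519933) = I*√519933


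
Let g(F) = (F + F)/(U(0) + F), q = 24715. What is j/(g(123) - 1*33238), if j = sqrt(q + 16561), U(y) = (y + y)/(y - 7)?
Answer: -sqrt(10319)/16618 ≈ -0.0061128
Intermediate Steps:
U(y) = 2*y/(-7 + y) (U(y) = (2*y)/(-7 + y) = 2*y/(-7 + y))
g(F) = 2 (g(F) = (F + F)/(2*0/(-7 + 0) + F) = (2*F)/(2*0/(-7) + F) = (2*F)/(2*0*(-1/7) + F) = (2*F)/(0 + F) = (2*F)/F = 2)
j = 2*sqrt(10319) (j = sqrt(24715 + 16561) = sqrt(41276) = 2*sqrt(10319) ≈ 203.17)
j/(g(123) - 1*33238) = (2*sqrt(10319))/(2 - 1*33238) = (2*sqrt(10319))/(2 - 33238) = (2*sqrt(10319))/(-33236) = (2*sqrt(10319))*(-1/33236) = -sqrt(10319)/16618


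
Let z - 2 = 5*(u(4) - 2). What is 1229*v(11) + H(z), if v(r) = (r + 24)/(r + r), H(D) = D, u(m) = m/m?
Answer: 42949/22 ≈ 1952.2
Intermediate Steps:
u(m) = 1
z = -3 (z = 2 + 5*(1 - 2) = 2 + 5*(-1) = 2 - 5 = -3)
v(r) = (24 + r)/(2*r) (v(r) = (24 + r)/((2*r)) = (24 + r)*(1/(2*r)) = (24 + r)/(2*r))
1229*v(11) + H(z) = 1229*((½)*(24 + 11)/11) - 3 = 1229*((½)*(1/11)*35) - 3 = 1229*(35/22) - 3 = 43015/22 - 3 = 42949/22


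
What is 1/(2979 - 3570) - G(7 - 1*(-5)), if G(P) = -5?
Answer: 2954/591 ≈ 4.9983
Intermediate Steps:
1/(2979 - 3570) - G(7 - 1*(-5)) = 1/(2979 - 3570) - 1*(-5) = 1/(-591) + 5 = -1/591 + 5 = 2954/591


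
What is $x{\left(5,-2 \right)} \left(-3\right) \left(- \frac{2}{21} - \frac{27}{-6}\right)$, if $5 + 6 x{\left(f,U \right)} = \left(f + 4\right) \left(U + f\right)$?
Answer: $- \frac{2035}{42} \approx -48.452$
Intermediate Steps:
$x{\left(f,U \right)} = - \frac{5}{6} + \frac{\left(4 + f\right) \left(U + f\right)}{6}$ ($x{\left(f,U \right)} = - \frac{5}{6} + \frac{\left(f + 4\right) \left(U + f\right)}{6} = - \frac{5}{6} + \frac{\left(4 + f\right) \left(U + f\right)}{6}$)
$x{\left(5,-2 \right)} \left(-3\right) \left(- \frac{2}{21} - \frac{27}{-6}\right) = \left(- \frac{5}{6} + \frac{5^{2}}{6} + \frac{2}{3} \left(-2\right) + \frac{2}{3} \cdot 5 + \frac{1}{6} \left(-2\right) 5\right) \left(-3\right) \left(- \frac{2}{21} - \frac{27}{-6}\right) = \left(- \frac{5}{6} + \frac{1}{6} \cdot 25 - \frac{4}{3} + \frac{10}{3} - \frac{5}{3}\right) \left(-3\right) \left(\left(-2\right) \frac{1}{21} - - \frac{9}{2}\right) = \left(- \frac{5}{6} + \frac{25}{6} - \frac{4}{3} + \frac{10}{3} - \frac{5}{3}\right) \left(-3\right) \left(- \frac{2}{21} + \frac{9}{2}\right) = \frac{11}{3} \left(-3\right) \frac{185}{42} = \left(-11\right) \frac{185}{42} = - \frac{2035}{42}$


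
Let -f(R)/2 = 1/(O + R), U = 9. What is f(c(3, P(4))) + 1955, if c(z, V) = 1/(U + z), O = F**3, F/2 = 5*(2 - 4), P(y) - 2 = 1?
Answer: 187678069/95999 ≈ 1955.0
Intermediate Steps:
P(y) = 3 (P(y) = 2 + 1 = 3)
F = -20 (F = 2*(5*(2 - 4)) = 2*(5*(-2)) = 2*(-10) = -20)
O = -8000 (O = (-20)**3 = -8000)
c(z, V) = 1/(9 + z)
f(R) = -2/(-8000 + R)
f(c(3, P(4))) + 1955 = -2/(-8000 + 1/(9 + 3)) + 1955 = -2/(-8000 + 1/12) + 1955 = -2/(-95999/12) + 1955 = -2*(-12/95999) + 1955 = 24/95999 + 1955 = 187678069/95999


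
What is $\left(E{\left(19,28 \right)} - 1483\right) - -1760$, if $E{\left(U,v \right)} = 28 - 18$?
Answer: $287$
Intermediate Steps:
$E{\left(U,v \right)} = 10$
$\left(E{\left(19,28 \right)} - 1483\right) - -1760 = \left(10 - 1483\right) - -1760 = -1473 + 1760 = 287$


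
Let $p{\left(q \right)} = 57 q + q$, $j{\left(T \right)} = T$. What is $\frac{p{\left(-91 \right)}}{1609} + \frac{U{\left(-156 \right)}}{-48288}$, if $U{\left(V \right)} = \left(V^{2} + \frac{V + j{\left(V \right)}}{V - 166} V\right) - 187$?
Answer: $- \frac{47249731981}{12508958112} \approx -3.7773$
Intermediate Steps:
$p{\left(q \right)} = 58 q$
$U{\left(V \right)} = -187 + V^{2} + \frac{2 V^{2}}{-166 + V}$ ($U{\left(V \right)} = \left(V^{2} + \frac{V + V}{V - 166} V\right) - 187 = \left(V^{2} + \frac{2 V}{-166 + V} V\right) - 187 = \left(V^{2} + \frac{2 V^{2}}{-166 + V}\right) - 187 = -187 + V^{2} + \frac{2 V^{2}}{-166 + V}$)
$\frac{p{\left(-91 \right)}}{1609} + \frac{U{\left(-156 \right)}}{-48288} = \frac{58 \left(-91\right)}{1609} + \frac{\frac{1}{-166 - 156} \left(31042 + \left(-156\right)^{3} - -29172 - 164 \left(-156\right)^{2}\right)}{-48288} = \left(-5278\right) \frac{1}{1609} + \frac{31042 - 3796416 + 29172 - 3991104}{-322} \left(- \frac{1}{48288}\right) = - \frac{5278}{1609} + - \frac{31042 - 3796416 + 29172 - 3991104}{322} \left(- \frac{1}{48288}\right) = - \frac{5278}{1609} + \left(- \frac{1}{322}\right) \left(-7727306\right) \left(- \frac{1}{48288}\right) = - \frac{5278}{1609} + \frac{3863653}{161} \left(- \frac{1}{48288}\right) = - \frac{5278}{1609} - \frac{3863653}{7774368} = - \frac{47249731981}{12508958112}$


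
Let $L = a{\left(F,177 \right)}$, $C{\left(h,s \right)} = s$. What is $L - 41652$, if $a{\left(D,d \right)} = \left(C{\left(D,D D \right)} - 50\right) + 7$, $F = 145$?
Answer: $-20670$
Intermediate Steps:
$a{\left(D,d \right)} = -43 + D^{2}$ ($a{\left(D,d \right)} = \left(D D - 50\right) + 7 = \left(D^{2} - 50\right) + 7 = \left(-50 + D^{2}\right) + 7 = -43 + D^{2}$)
$L = 20982$ ($L = -43 + 145^{2} = -43 + 21025 = 20982$)
$L - 41652 = 20982 - 41652 = -20670$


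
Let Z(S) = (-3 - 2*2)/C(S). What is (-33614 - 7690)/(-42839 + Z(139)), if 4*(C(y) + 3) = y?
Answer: 1748536/1813527 ≈ 0.96416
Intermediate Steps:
C(y) = -3 + y/4
Z(S) = -7/(-3 + S/4) (Z(S) = (-3 - 2*2)/(-3 + S/4) = (-3 - 4)/(-3 + S/4) = -7/(-3 + S/4))
(-33614 - 7690)/(-42839 + Z(139)) = (-33614 - 7690)/(-42839 - 28/(-12 + 139)) = -41304/(-42839 - 28/127) = -41304/(-5440581/127) = -41304*(-127/5440581) = 1748536/1813527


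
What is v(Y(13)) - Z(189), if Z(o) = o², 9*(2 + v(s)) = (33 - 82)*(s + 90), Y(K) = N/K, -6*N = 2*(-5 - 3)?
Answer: -12711155/351 ≈ -36214.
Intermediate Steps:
N = 8/3 (N = -(-5 - 3)/3 = -(-8)/3 = -⅙*(-16) = 8/3 ≈ 2.6667)
Y(K) = 8/(3*K)
v(s) = -492 - 49*s/9 (v(s) = -2 + ((33 - 82)*(s + 90))/9 = -2 + (-49*(90 + s))/9 = -2 + (-4410 - 49*s)/9 = -2 + (-490 - 49*s/9) = -492 - 49*s/9)
v(Y(13)) - Z(189) = (-492 - 392/(27*13)) - 1*189² = (-492 - 392/(27*13)) - 1*35721 = (-492 - 49/9*8/39) - 35721 = (-492 - 392/351) - 35721 = -173084/351 - 35721 = -12711155/351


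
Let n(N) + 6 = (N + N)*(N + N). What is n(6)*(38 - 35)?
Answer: 414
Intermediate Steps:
n(N) = -6 + 4*N**2 (n(N) = -6 + (N + N)*(N + N) = -6 + (2*N)*(2*N) = -6 + 4*N**2)
n(6)*(38 - 35) = (-6 + 4*6**2)*(38 - 35) = (-6 + 4*36)*3 = (-6 + 144)*3 = 138*3 = 414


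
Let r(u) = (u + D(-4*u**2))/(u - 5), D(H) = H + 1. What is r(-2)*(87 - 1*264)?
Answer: -3009/7 ≈ -429.86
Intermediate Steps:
D(H) = 1 + H
r(u) = (1 + u - 4*u**2)/(-5 + u) (r(u) = (u + (1 - 4*u**2))/(u - 5) = (1 + u - 4*u**2)/(-5 + u))
r(-2)*(87 - 1*264) = ((1 - 2 - 4*(-2)**2)/(-5 - 2))*(87 - 1*264) = ((1 - 2 - 4*4)/(-7))*(87 - 264) = -(1 - 2 - 16)/7*(-177) = -1/7*(-17)*(-177) = (17/7)*(-177) = -3009/7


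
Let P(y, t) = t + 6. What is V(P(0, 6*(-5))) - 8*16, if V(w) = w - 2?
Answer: -154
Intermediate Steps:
P(y, t) = 6 + t
V(w) = -2 + w
V(P(0, 6*(-5))) - 8*16 = (-2 + (6 + 6*(-5))) - 8*16 = (-2 + (6 - 30)) - 128 = (-2 - 24) - 128 = -26 - 128 = -154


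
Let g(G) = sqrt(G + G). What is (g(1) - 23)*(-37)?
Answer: 851 - 37*sqrt(2) ≈ 798.67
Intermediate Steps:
g(G) = sqrt(2)*sqrt(G) (g(G) = sqrt(2*G) = sqrt(2)*sqrt(G))
(g(1) - 23)*(-37) = (sqrt(2)*sqrt(1) - 23)*(-37) = (sqrt(2)*1 - 23)*(-37) = (sqrt(2) - 23)*(-37) = (-23 + sqrt(2))*(-37) = 851 - 37*sqrt(2)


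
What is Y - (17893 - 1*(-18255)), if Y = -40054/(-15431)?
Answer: -557759734/15431 ≈ -36145.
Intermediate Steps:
Y = 40054/15431 (Y = -40054*(-1/15431) = 40054/15431 ≈ 2.5957)
Y - (17893 - 1*(-18255)) = 40054/15431 - (17893 - 1*(-18255)) = 40054/15431 - (17893 + 18255) = 40054/15431 - 1*36148 = 40054/15431 - 36148 = -557759734/15431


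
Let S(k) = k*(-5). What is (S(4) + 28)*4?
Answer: 32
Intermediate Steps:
S(k) = -5*k
(S(4) + 28)*4 = (-5*4 + 28)*4 = (-20 + 28)*4 = 8*4 = 32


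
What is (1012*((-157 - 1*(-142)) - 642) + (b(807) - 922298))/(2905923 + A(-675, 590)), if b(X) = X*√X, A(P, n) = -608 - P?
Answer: -793591/1452995 + 807*√807/2905990 ≈ -0.53829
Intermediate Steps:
b(X) = X^(3/2)
(1012*((-157 - 1*(-142)) - 642) + (b(807) - 922298))/(2905923 + A(-675, 590)) = (1012*((-157 - 1*(-142)) - 642) + (807^(3/2) - 922298))/(2905923 + (-608 - 1*(-675))) = (1012*((-157 + 142) - 642) + (807*√807 - 922298))/(2905923 + (-608 + 675)) = (1012*(-15 - 642) + (-922298 + 807*√807))/(2905923 + 67) = (1012*(-657) + (-922298 + 807*√807))/2905990 = (-664884 + (-922298 + 807*√807))*(1/2905990) = (-1587182 + 807*√807)*(1/2905990) = -793591/1452995 + 807*√807/2905990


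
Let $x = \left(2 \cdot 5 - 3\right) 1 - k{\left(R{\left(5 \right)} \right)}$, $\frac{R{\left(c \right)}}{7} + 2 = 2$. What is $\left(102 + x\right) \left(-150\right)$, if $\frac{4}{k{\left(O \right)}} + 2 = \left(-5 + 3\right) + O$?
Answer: $-16500$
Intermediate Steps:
$R{\left(c \right)} = 0$ ($R{\left(c \right)} = -14 + 7 \cdot 2 = -14 + 14 = 0$)
$k{\left(O \right)} = \frac{4}{-4 + O}$ ($k{\left(O \right)} = \frac{4}{-2 + \left(\left(-5 + 3\right) + O\right)} = \frac{4}{-2 + \left(-2 + O\right)} = \frac{4}{-4 + O}$)
$x = 8$ ($x = \left(2 \cdot 5 - 3\right) 1 - \frac{4}{-4 + 0} = \left(10 - 3\right) 1 - \frac{4}{-4} = 7 \cdot 1 - 4 \left(- \frac{1}{4}\right) = 7 - -1 = 7 + 1 = 8$)
$\left(102 + x\right) \left(-150\right) = \left(102 + 8\right) \left(-150\right) = 110 \left(-150\right) = -16500$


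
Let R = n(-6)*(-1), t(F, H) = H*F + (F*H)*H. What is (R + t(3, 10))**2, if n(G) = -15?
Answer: 119025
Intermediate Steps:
t(F, H) = F*H + F*H**2
R = 15 (R = -15*(-1) = 15)
(R + t(3, 10))**2 = (15 + 3*10*(1 + 10))**2 = (15 + 3*10*11)**2 = (15 + 330)**2 = 345**2 = 119025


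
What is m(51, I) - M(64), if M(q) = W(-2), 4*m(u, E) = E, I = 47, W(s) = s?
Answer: 55/4 ≈ 13.750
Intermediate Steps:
m(u, E) = E/4
M(q) = -2
m(51, I) - M(64) = (¼)*47 - 1*(-2) = 47/4 + 2 = 55/4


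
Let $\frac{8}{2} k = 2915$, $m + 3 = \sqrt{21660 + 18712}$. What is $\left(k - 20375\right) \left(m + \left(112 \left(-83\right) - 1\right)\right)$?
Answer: $182710125 - \frac{78585 \sqrt{10093}}{2} \approx 1.7876 \cdot 10^{8}$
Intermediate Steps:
$m = -3 + 2 \sqrt{10093}$ ($m = -3 + \sqrt{21660 + 18712} = -3 + \sqrt{40372} = -3 + 2 \sqrt{10093} \approx 197.93$)
$k = \frac{2915}{4}$ ($k = \frac{1}{4} \cdot 2915 = \frac{2915}{4} \approx 728.75$)
$\left(k - 20375\right) \left(m + \left(112 \left(-83\right) - 1\right)\right) = \left(\frac{2915}{4} - 20375\right) \left(\left(-3 + 2 \sqrt{10093}\right) + \left(112 \left(-83\right) - 1\right)\right) = - \frac{78585 \left(\left(-3 + 2 \sqrt{10093}\right) - 9297\right)}{4} = - \frac{78585 \left(-9300 + 2 \sqrt{10093}\right)}{4} = 182710125 - \frac{78585 \sqrt{10093}}{2}$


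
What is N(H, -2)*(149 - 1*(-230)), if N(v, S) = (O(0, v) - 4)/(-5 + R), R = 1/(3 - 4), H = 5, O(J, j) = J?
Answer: 758/3 ≈ 252.67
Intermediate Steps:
R = -1 (R = 1/(-1) = -1)
N(v, S) = ⅔ (N(v, S) = (0 - 4)/(-5 - 1) = -4/(-6) = -4*(-⅙) = ⅔)
N(H, -2)*(149 - 1*(-230)) = 2*(149 - 1*(-230))/3 = 2*(149 + 230)/3 = (⅔)*379 = 758/3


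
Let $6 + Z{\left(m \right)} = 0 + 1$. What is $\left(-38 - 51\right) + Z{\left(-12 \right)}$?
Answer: $-94$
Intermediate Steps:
$Z{\left(m \right)} = -5$ ($Z{\left(m \right)} = -6 + \left(0 + 1\right) = -6 + 1 = -5$)
$\left(-38 - 51\right) + Z{\left(-12 \right)} = \left(-38 - 51\right) - 5 = -89 - 5 = -94$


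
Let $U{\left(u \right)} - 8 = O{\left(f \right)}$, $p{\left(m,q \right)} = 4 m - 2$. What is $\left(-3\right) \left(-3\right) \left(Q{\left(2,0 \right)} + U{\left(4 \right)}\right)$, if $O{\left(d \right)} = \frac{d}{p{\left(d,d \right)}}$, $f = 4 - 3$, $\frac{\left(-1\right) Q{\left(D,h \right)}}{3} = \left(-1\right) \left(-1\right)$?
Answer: $\frac{99}{2} \approx 49.5$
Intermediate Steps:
$Q{\left(D,h \right)} = -3$ ($Q{\left(D,h \right)} = - 3 \left(\left(-1\right) \left(-1\right)\right) = \left(-3\right) 1 = -3$)
$f = 1$ ($f = 4 - 3 = 1$)
$p{\left(m,q \right)} = -2 + 4 m$
$O{\left(d \right)} = \frac{d}{-2 + 4 d}$
$U{\left(u \right)} = \frac{17}{2}$ ($U{\left(u \right)} = 8 + \frac{1}{2} \cdot 1 \frac{1}{-1 + 2 \cdot 1} = 8 + \frac{1}{2} \cdot 1 \frac{1}{-1 + 2} = 8 + \frac{1}{2} \cdot 1 \cdot 1^{-1} = 8 + \frac{1}{2} \cdot 1 \cdot 1 = 8 + \frac{1}{2} = \frac{17}{2}$)
$\left(-3\right) \left(-3\right) \left(Q{\left(2,0 \right)} + U{\left(4 \right)}\right) = \left(-3\right) \left(-3\right) \left(-3 + \frac{17}{2}\right) = 9 \cdot \frac{11}{2} = \frac{99}{2}$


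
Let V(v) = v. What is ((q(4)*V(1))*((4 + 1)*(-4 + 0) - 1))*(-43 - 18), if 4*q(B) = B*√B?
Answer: 2562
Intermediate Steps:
q(B) = B^(3/2)/4 (q(B) = (B*√B)/4 = B^(3/2)/4)
((q(4)*V(1))*((4 + 1)*(-4 + 0) - 1))*(-43 - 18) = (((4^(3/2)/4)*1)*((4 + 1)*(-4 + 0) - 1))*(-43 - 18) = ((((¼)*8)*1)*(5*(-4) - 1))*(-61) = ((2*1)*(-20 - 1))*(-61) = (2*(-21))*(-61) = -42*(-61) = 2562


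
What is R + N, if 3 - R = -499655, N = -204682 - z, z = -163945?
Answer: 458921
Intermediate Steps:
N = -40737 (N = -204682 - 1*(-163945) = -204682 + 163945 = -40737)
R = 499658 (R = 3 - 1*(-499655) = 3 + 499655 = 499658)
R + N = 499658 - 40737 = 458921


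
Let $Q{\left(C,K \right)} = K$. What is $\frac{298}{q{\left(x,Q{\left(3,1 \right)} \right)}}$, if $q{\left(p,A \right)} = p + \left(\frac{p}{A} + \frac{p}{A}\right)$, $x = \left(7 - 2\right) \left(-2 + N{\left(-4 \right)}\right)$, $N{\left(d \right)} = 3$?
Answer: $\frac{298}{15} \approx 19.867$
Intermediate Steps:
$x = 5$ ($x = \left(7 - 2\right) \left(-2 + 3\right) = 5 \cdot 1 = 5$)
$q{\left(p,A \right)} = p + \frac{2 p}{A}$
$\frac{298}{q{\left(x,Q{\left(3,1 \right)} \right)}} = \frac{298}{5 \cdot 1^{-1} \left(2 + 1\right)} = \frac{298}{5 \cdot 1 \cdot 3} = \frac{298}{15}$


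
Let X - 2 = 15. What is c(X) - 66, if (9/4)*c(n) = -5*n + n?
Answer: -866/9 ≈ -96.222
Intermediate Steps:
X = 17 (X = 2 + 15 = 17)
c(n) = -16*n/9 (c(n) = 4*(-5*n + n)/9 = 4*(-4*n)/9 = -16*n/9)
c(X) - 66 = -16/9*17 - 66 = -272/9 - 66 = -866/9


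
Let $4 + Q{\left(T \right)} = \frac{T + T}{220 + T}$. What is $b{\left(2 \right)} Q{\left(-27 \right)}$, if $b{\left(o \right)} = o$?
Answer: $- \frac{1652}{193} \approx -8.5596$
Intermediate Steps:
$Q{\left(T \right)} = -4 + \frac{2 T}{220 + T}$ ($Q{\left(T \right)} = -4 + \frac{T + T}{220 + T} = -4 + \frac{2 T}{220 + T}$)
$b{\left(2 \right)} Q{\left(-27 \right)} = 2 \frac{2 \left(-440 - -27\right)}{220 - 27} = 2 \frac{2 \left(-440 + 27\right)}{193} = 2 \cdot 2 \cdot \frac{1}{193} \left(-413\right) = 2 \left(- \frac{826}{193}\right) = - \frac{1652}{193}$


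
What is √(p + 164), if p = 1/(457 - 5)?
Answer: √8376577/226 ≈ 12.806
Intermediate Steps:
p = 1/452 ≈ 0.0022124
√(p + 164) = √(1/452 + 164) = √(74129/452) = √8376577/226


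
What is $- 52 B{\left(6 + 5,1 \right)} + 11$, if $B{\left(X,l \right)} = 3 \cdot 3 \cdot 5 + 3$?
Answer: $-2485$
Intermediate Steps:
$B{\left(X,l \right)} = 48$ ($B{\left(X,l \right)} = 9 \cdot 5 + 3 = 45 + 3 = 48$)
$- 52 B{\left(6 + 5,1 \right)} + 11 = \left(-52\right) 48 + 11 = -2496 + 11 = -2485$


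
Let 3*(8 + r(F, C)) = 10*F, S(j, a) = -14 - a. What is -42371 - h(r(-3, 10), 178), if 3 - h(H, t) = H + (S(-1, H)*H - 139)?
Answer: -42603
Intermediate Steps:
r(F, C) = -8 + 10*F/3 (r(F, C) = -8 + (10*F)/3 = -8 + 10*F/3)
h(H, t) = 142 - H - H*(-14 - H) (h(H, t) = 3 - (H + ((-14 - H)*H - 139)) = 3 - (H + (H*(-14 - H) - 139)) = 3 - (H + (-139 + H*(-14 - H))) = 3 - (-139 + H + H*(-14 - H)) = 3 + (139 - H - H*(-14 - H)) = 142 - H - H*(-14 - H))
-42371 - h(r(-3, 10), 178) = -42371 - (142 - (-8 + (10/3)*(-3)) + (-8 + (10/3)*(-3))*(14 + (-8 + (10/3)*(-3)))) = -42371 - (142 - (-8 - 10) + (-8 - 10)*(14 + (-8 - 10))) = -42371 - (142 - 1*(-18) - 18*(14 - 18)) = -42371 - (142 + 18 - 18*(-4)) = -42371 - (142 + 18 + 72) = -42371 - 1*232 = -42371 - 232 = -42603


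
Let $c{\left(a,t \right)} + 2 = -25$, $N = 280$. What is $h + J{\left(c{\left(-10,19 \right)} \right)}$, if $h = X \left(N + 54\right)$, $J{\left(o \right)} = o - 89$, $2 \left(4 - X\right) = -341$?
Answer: $58167$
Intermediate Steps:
$X = \frac{349}{2}$ ($X = 4 - - \frac{341}{2} = 4 + \frac{341}{2} = \frac{349}{2} \approx 174.5$)
$c{\left(a,t \right)} = -27$ ($c{\left(a,t \right)} = -2 - 25 = -27$)
$J{\left(o \right)} = -89 + o$ ($J{\left(o \right)} = o - 89 = -89 + o$)
$h = 58283$ ($h = \frac{349 \left(280 + 54\right)}{2} = \frac{349}{2} \cdot 334 = 58283$)
$h + J{\left(c{\left(-10,19 \right)} \right)} = 58283 - 116 = 58167$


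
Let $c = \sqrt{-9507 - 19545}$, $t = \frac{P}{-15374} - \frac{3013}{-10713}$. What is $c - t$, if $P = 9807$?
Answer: $\frac{58740529}{164701662} + 6 i \sqrt{807} \approx 0.35665 + 170.45 i$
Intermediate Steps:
$t = - \frac{58740529}{164701662}$ ($t = \frac{9807}{-15374} - \frac{3013}{-10713} = 9807 \left(- \frac{1}{15374}\right) - - \frac{3013}{10713} = - \frac{9807}{15374} + \frac{3013}{10713} = - \frac{58740529}{164701662} \approx -0.35665$)
$c = 6 i \sqrt{807}$ ($c = \sqrt{-29052} = 6 i \sqrt{807} \approx 170.45 i$)
$c - t = 6 i \sqrt{807} - - \frac{58740529}{164701662} = 6 i \sqrt{807} + \frac{58740529}{164701662} = \frac{58740529}{164701662} + 6 i \sqrt{807}$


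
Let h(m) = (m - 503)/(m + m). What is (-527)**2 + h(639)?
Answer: 177468899/639 ≈ 2.7773e+5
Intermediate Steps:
h(m) = (-503 + m)/(2*m) (h(m) = (-503 + m)/((2*m)) = (-503 + m)*(1/(2*m)) = (-503 + m)/(2*m))
(-527)**2 + h(639) = (-527)**2 + (1/2)*(-503 + 639)/639 = 277729 + (1/2)*(1/639)*136 = 277729 + 68/639 = 177468899/639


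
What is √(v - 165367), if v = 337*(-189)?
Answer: 2*I*√57265 ≈ 478.6*I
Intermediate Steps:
v = -63693
√(v - 165367) = √(-63693 - 165367) = √(-229060) = 2*I*√57265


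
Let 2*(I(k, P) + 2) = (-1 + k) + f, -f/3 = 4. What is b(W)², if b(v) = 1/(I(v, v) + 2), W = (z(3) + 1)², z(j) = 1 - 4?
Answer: 4/81 ≈ 0.049383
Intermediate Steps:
z(j) = -3
f = -12 (f = -3*4 = -12)
W = 4 (W = (-3 + 1)² = (-2)² = 4)
I(k, P) = -17/2 + k/2 (I(k, P) = -2 + ((-1 + k) - 12)/2 = -2 + (-13 + k)/2 = -2 + (-13/2 + k/2) = -17/2 + k/2)
b(v) = 1/(-13/2 + v/2) (b(v) = 1/((-17/2 + v/2) + 2) = 1/(-13/2 + v/2))
b(W)² = (2/(-13 + 4))² = (2/(-9))² = (2*(-⅑))² = (-2/9)² = 4/81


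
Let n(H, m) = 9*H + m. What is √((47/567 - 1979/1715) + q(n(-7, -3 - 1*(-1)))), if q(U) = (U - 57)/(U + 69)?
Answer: I*√613996810/4410 ≈ 5.6188*I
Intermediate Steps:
n(H, m) = m + 9*H
q(U) = (-57 + U)/(69 + U)
√((47/567 - 1979/1715) + q(n(-7, -3 - 1*(-1)))) = √((47/567 - 1979/1715) + (-57 + ((-3 - 1*(-1)) + 9*(-7)))/(69 + ((-3 - 1*(-1)) + 9*(-7)))) = √((47*(1/567) - 1979*1/1715) + (-57 + ((-3 + 1) - 63))/(69 + ((-3 + 1) - 63))) = √((47/567 - 1979/1715) + (-57 + (-2 - 63))/(69 + (-2 - 63))) = √(-148784/138915 + (-57 - 65)/(69 - 65)) = √(-148784/138915 - 122/4) = √(-148784/138915 + (¼)*(-122)) = √(-148784/138915 - 61/2) = √(-8771383/277830) = I*√613996810/4410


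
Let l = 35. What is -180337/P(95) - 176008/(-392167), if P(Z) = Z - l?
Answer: -70711659799/23530020 ≈ -3005.2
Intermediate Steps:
P(Z) = -35 + Z (P(Z) = Z - 1*35 = Z - 35 = -35 + Z)
-180337/P(95) - 176008/(-392167) = -180337/(-35 + 95) - 176008/(-392167) = -180337/60 - 176008*(-1/392167) = -180337*1/60 + 176008/392167 = -180337/60 + 176008/392167 = -70711659799/23530020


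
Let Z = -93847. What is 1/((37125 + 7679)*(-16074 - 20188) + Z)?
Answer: -1/1624776495 ≈ -6.1547e-10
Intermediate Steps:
1/((37125 + 7679)*(-16074 - 20188) + Z) = 1/((37125 + 7679)*(-16074 - 20188) - 93847) = 1/(44804*(-36262) - 93847) = 1/(-1624682648 - 93847) = 1/(-1624776495) = -1/1624776495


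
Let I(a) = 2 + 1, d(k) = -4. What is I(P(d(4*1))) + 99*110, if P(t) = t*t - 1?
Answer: 10893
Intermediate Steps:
P(t) = -1 + t**2 (P(t) = t**2 - 1 = -1 + t**2)
I(a) = 3
I(P(d(4*1))) + 99*110 = 3 + 99*110 = 3 + 10890 = 10893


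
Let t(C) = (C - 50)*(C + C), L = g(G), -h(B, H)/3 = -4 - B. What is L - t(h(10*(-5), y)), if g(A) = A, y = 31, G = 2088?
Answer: -49800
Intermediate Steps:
h(B, H) = 12 + 3*B (h(B, H) = -3*(-4 - B) = 12 + 3*B)
L = 2088
t(C) = 2*C*(-50 + C) (t(C) = (-50 + C)*(2*C) = 2*C*(-50 + C))
L - t(h(10*(-5), y)) = 2088 - 2*(12 + 3*(10*(-5)))*(-50 + (12 + 3*(10*(-5)))) = 2088 - 2*(12 + 3*(-50))*(-50 + (12 + 3*(-50))) = 2088 - 2*(12 - 150)*(-50 + (12 - 150)) = 2088 - 2*(-138)*(-50 - 138) = 2088 - 2*(-138)*(-188) = 2088 - 1*51888 = 2088 - 51888 = -49800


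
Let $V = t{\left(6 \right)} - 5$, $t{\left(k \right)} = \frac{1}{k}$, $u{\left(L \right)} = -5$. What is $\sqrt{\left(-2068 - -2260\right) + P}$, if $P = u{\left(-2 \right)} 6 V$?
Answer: $\sqrt{337} \approx 18.358$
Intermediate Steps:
$V = - \frac{29}{6}$ ($V = \frac{1}{6} - 5 = - \frac{29}{6} \approx -4.8333$)
$P = 145$ ($P = \left(-5\right) 6 \left(- \frac{29}{6}\right) = \left(-30\right) \left(- \frac{29}{6}\right) = 145$)
$\sqrt{\left(-2068 - -2260\right) + P} = \sqrt{\left(-2068 - -2260\right) + 145} = \sqrt{\left(-2068 + 2260\right) + 145} = \sqrt{192 + 145} = \sqrt{337}$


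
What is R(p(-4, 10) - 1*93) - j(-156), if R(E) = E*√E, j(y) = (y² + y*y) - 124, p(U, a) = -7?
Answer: -48548 - 1000*I ≈ -48548.0 - 1000.0*I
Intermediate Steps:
j(y) = -124 + 2*y² (j(y) = (y² + y²) - 124 = 2*y² - 124 = -124 + 2*y²)
R(E) = E^(3/2)
R(p(-4, 10) - 1*93) - j(-156) = (-7 - 1*93)^(3/2) - (-124 + 2*(-156)²) = (-7 - 93)^(3/2) - (-124 + 2*24336) = (-100)^(3/2) - (-124 + 48672) = -1000*I - 1*48548 = -1000*I - 48548 = -48548 - 1000*I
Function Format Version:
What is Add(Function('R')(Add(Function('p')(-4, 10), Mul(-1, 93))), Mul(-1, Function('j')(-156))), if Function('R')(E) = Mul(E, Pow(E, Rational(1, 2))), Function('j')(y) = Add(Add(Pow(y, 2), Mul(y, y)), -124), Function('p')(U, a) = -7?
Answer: Add(-48548, Mul(-1000, I)) ≈ Add(-48548., Mul(-1000.0, I))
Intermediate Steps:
Function('j')(y) = Add(-124, Mul(2, Pow(y, 2))) (Function('j')(y) = Add(Add(Pow(y, 2), Pow(y, 2)), -124) = Add(Mul(2, Pow(y, 2)), -124) = Add(-124, Mul(2, Pow(y, 2))))
Function('R')(E) = Pow(E, Rational(3, 2))
Add(Function('R')(Add(Function('p')(-4, 10), Mul(-1, 93))), Mul(-1, Function('j')(-156))) = Add(Pow(Add(-7, Mul(-1, 93)), Rational(3, 2)), Mul(-1, Add(-124, Mul(2, Pow(-156, 2))))) = Add(Pow(Add(-7, -93), Rational(3, 2)), Mul(-1, Add(-124, Mul(2, 24336)))) = Add(Pow(-100, Rational(3, 2)), Mul(-1, Add(-124, 48672))) = Add(Mul(-1000, I), Mul(-1, 48548)) = Add(Mul(-1000, I), -48548) = Add(-48548, Mul(-1000, I))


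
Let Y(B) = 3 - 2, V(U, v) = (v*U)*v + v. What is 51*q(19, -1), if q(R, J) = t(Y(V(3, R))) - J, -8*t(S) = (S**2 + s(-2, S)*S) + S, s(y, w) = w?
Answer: 255/8 ≈ 31.875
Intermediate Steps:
V(U, v) = v + U*v**2 (V(U, v) = (U*v)*v + v = U*v**2 + v = v + U*v**2)
Y(B) = 1
t(S) = -S**2/4 - S/8 (t(S) = -((S**2 + S*S) + S)/8 = -((S**2 + S**2) + S)/8 = -(2*S**2 + S)/8 = -(S + 2*S**2)/8 = -S**2/4 - S/8)
q(R, J) = -3/8 - J (q(R, J) = -1/8*1*(1 + 2*1) - J = -1/8*1*(1 + 2) - J = -1/8*1*3 - J = -3/8 - J)
51*q(19, -1) = 51*(-3/8 - 1*(-1)) = 51*(-3/8 + 1) = 51*(5/8) = 255/8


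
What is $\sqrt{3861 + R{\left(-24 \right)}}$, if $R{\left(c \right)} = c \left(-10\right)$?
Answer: $\sqrt{4101} \approx 64.039$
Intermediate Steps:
$R{\left(c \right)} = - 10 c$
$\sqrt{3861 + R{\left(-24 \right)}} = \sqrt{3861 - -240} = \sqrt{3861 + 240} = \sqrt{4101}$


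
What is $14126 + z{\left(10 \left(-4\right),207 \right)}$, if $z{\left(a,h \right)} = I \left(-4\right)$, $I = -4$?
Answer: $14142$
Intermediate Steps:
$z{\left(a,h \right)} = 16$ ($z{\left(a,h \right)} = \left(-4\right) \left(-4\right) = 16$)
$14126 + z{\left(10 \left(-4\right),207 \right)} = 14126 + 16 = 14142$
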